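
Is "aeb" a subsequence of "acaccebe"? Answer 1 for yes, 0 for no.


Check if "aeb" is a subsequence of "acaccebe"
Greedy scan:
  Position 0 ('a'): matches sub[0] = 'a'
  Position 1 ('c'): no match needed
  Position 2 ('a'): no match needed
  Position 3 ('c'): no match needed
  Position 4 ('c'): no match needed
  Position 5 ('e'): matches sub[1] = 'e'
  Position 6 ('b'): matches sub[2] = 'b'
  Position 7 ('e'): no match needed
All 3 characters matched => is a subsequence

1


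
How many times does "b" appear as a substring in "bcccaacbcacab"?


Searching for "b" in "bcccaacbcacab"
Scanning each position:
  Position 0: "b" => MATCH
  Position 1: "c" => no
  Position 2: "c" => no
  Position 3: "c" => no
  Position 4: "a" => no
  Position 5: "a" => no
  Position 6: "c" => no
  Position 7: "b" => MATCH
  Position 8: "c" => no
  Position 9: "a" => no
  Position 10: "c" => no
  Position 11: "a" => no
  Position 12: "b" => MATCH
Total occurrences: 3

3


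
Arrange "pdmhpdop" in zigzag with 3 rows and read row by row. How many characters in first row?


Zigzag "pdmhpdop" into 3 rows:
Placing characters:
  'p' => row 0
  'd' => row 1
  'm' => row 2
  'h' => row 1
  'p' => row 0
  'd' => row 1
  'o' => row 2
  'p' => row 1
Rows:
  Row 0: "pp"
  Row 1: "dhdp"
  Row 2: "mo"
First row length: 2

2


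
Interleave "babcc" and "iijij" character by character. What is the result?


Interleaving "babcc" and "iijij":
  Position 0: 'b' from first, 'i' from second => "bi"
  Position 1: 'a' from first, 'i' from second => "ai"
  Position 2: 'b' from first, 'j' from second => "bj"
  Position 3: 'c' from first, 'i' from second => "ci"
  Position 4: 'c' from first, 'j' from second => "cj"
Result: biaibjcicj

biaibjcicj


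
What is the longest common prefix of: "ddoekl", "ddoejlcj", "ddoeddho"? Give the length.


Words: ddoekl, ddoejlcj, ddoeddho
  Position 0: all 'd' => match
  Position 1: all 'd' => match
  Position 2: all 'o' => match
  Position 3: all 'e' => match
  Position 4: ('k', 'j', 'd') => mismatch, stop
LCP = "ddoe" (length 4)

4


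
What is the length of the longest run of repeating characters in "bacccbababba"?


Input: "bacccbababba"
Scanning for longest run:
  Position 1 ('a'): new char, reset run to 1
  Position 2 ('c'): new char, reset run to 1
  Position 3 ('c'): continues run of 'c', length=2
  Position 4 ('c'): continues run of 'c', length=3
  Position 5 ('b'): new char, reset run to 1
  Position 6 ('a'): new char, reset run to 1
  Position 7 ('b'): new char, reset run to 1
  Position 8 ('a'): new char, reset run to 1
  Position 9 ('b'): new char, reset run to 1
  Position 10 ('b'): continues run of 'b', length=2
  Position 11 ('a'): new char, reset run to 1
Longest run: 'c' with length 3

3


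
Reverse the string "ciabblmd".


Input: ciabblmd
Reading characters right to left:
  Position 7: 'd'
  Position 6: 'm'
  Position 5: 'l'
  Position 4: 'b'
  Position 3: 'b'
  Position 2: 'a'
  Position 1: 'i'
  Position 0: 'c'
Reversed: dmlbbaic

dmlbbaic


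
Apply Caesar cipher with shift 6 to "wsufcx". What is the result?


Caesar cipher: shift "wsufcx" by 6
  'w' (pos 22) + 6 = pos 2 = 'c'
  's' (pos 18) + 6 = pos 24 = 'y'
  'u' (pos 20) + 6 = pos 0 = 'a'
  'f' (pos 5) + 6 = pos 11 = 'l'
  'c' (pos 2) + 6 = pos 8 = 'i'
  'x' (pos 23) + 6 = pos 3 = 'd'
Result: cyalid

cyalid


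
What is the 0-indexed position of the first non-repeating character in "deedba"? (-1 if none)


Input: deedba
Character frequencies:
  'a': 1
  'b': 1
  'd': 2
  'e': 2
Scanning left to right for freq == 1:
  Position 0 ('d'): freq=2, skip
  Position 1 ('e'): freq=2, skip
  Position 2 ('e'): freq=2, skip
  Position 3 ('d'): freq=2, skip
  Position 4 ('b'): unique! => answer = 4

4


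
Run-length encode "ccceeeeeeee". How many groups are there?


Input: ccceeeeeeee
Scanning for consecutive runs:
  Group 1: 'c' x 3 (positions 0-2)
  Group 2: 'e' x 8 (positions 3-10)
Total groups: 2

2


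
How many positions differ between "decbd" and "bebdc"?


Comparing "decbd" and "bebdc" position by position:
  Position 0: 'd' vs 'b' => DIFFER
  Position 1: 'e' vs 'e' => same
  Position 2: 'c' vs 'b' => DIFFER
  Position 3: 'b' vs 'd' => DIFFER
  Position 4: 'd' vs 'c' => DIFFER
Positions that differ: 4

4


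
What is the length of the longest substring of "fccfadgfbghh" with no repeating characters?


Input: "fccfadgfbghh"
Sliding window (track last position of each char):
  Position 0 ('f'): window [0,0] length 1 -- new best
  Position 1 ('c'): window [0,1] length 2 -- new best
  Position 2 ('c'): repeat (last at 1), move window start to 2
  Position 2 ('c'): window [2,2] length 1
  Position 3 ('f'): window [2,3] length 2
  Position 4 ('a'): window [2,4] length 3 -- new best
  Position 5 ('d'): window [2,5] length 4 -- new best
  Position 6 ('g'): window [2,6] length 5 -- new best
  Position 7 ('f'): repeat (last at 3), move window start to 4
  Position 7 ('f'): window [4,7] length 4
  Position 8 ('b'): window [4,8] length 5
  Position 9 ('g'): repeat (last at 6), move window start to 7
  Position 9 ('g'): window [7,9] length 3
  Position 10 ('h'): window [7,10] length 4
  Position 11 ('h'): repeat (last at 10), move window start to 11
  Position 11 ('h'): window [11,11] length 1
Longest substring with no repeats: "cfadg" with length 5

5


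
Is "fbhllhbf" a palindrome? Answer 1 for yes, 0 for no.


Input: fbhllhbf
Reversed: fbhllhbf
  Compare pos 0 ('f') with pos 7 ('f'): match
  Compare pos 1 ('b') with pos 6 ('b'): match
  Compare pos 2 ('h') with pos 5 ('h'): match
  Compare pos 3 ('l') with pos 4 ('l'): match
Result: palindrome

1


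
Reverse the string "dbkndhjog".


Input: dbkndhjog
Reading characters right to left:
  Position 8: 'g'
  Position 7: 'o'
  Position 6: 'j'
  Position 5: 'h'
  Position 4: 'd'
  Position 3: 'n'
  Position 2: 'k'
  Position 1: 'b'
  Position 0: 'd'
Reversed: gojhdnkbd

gojhdnkbd


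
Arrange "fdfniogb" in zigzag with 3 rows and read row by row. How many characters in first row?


Zigzag "fdfniogb" into 3 rows:
Placing characters:
  'f' => row 0
  'd' => row 1
  'f' => row 2
  'n' => row 1
  'i' => row 0
  'o' => row 1
  'g' => row 2
  'b' => row 1
Rows:
  Row 0: "fi"
  Row 1: "dnob"
  Row 2: "fg"
First row length: 2

2


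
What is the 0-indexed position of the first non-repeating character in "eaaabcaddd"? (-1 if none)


Input: eaaabcaddd
Character frequencies:
  'a': 4
  'b': 1
  'c': 1
  'd': 3
  'e': 1
Scanning left to right for freq == 1:
  Position 0 ('e'): unique! => answer = 0

0


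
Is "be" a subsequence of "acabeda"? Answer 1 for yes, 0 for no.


Check if "be" is a subsequence of "acabeda"
Greedy scan:
  Position 0 ('a'): no match needed
  Position 1 ('c'): no match needed
  Position 2 ('a'): no match needed
  Position 3 ('b'): matches sub[0] = 'b'
  Position 4 ('e'): matches sub[1] = 'e'
  Position 5 ('d'): no match needed
  Position 6 ('a'): no match needed
All 2 characters matched => is a subsequence

1


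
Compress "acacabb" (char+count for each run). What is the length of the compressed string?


Input: acacabb
Runs:
  'a' x 1 => "a1"
  'c' x 1 => "c1"
  'a' x 1 => "a1"
  'c' x 1 => "c1"
  'a' x 1 => "a1"
  'b' x 2 => "b2"
Compressed: "a1c1a1c1a1b2"
Compressed length: 12

12


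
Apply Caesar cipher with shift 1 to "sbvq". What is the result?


Caesar cipher: shift "sbvq" by 1
  's' (pos 18) + 1 = pos 19 = 't'
  'b' (pos 1) + 1 = pos 2 = 'c'
  'v' (pos 21) + 1 = pos 22 = 'w'
  'q' (pos 16) + 1 = pos 17 = 'r'
Result: tcwr

tcwr


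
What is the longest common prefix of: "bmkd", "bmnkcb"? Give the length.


Words: bmkd, bmnkcb
  Position 0: all 'b' => match
  Position 1: all 'm' => match
  Position 2: ('k', 'n') => mismatch, stop
LCP = "bm" (length 2)

2


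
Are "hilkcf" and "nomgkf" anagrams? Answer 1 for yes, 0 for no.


Strings: "hilkcf", "nomgkf"
Sorted first:  cfhikl
Sorted second: fgkmno
Differ at position 0: 'c' vs 'f' => not anagrams

0


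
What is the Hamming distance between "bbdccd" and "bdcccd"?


Comparing "bbdccd" and "bdcccd" position by position:
  Position 0: 'b' vs 'b' => same
  Position 1: 'b' vs 'd' => differ
  Position 2: 'd' vs 'c' => differ
  Position 3: 'c' vs 'c' => same
  Position 4: 'c' vs 'c' => same
  Position 5: 'd' vs 'd' => same
Total differences (Hamming distance): 2

2


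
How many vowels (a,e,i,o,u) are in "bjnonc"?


Input: bjnonc
Checking each character:
  'b' at position 0: consonant
  'j' at position 1: consonant
  'n' at position 2: consonant
  'o' at position 3: vowel (running total: 1)
  'n' at position 4: consonant
  'c' at position 5: consonant
Total vowels: 1

1


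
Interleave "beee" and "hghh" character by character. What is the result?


Interleaving "beee" and "hghh":
  Position 0: 'b' from first, 'h' from second => "bh"
  Position 1: 'e' from first, 'g' from second => "eg"
  Position 2: 'e' from first, 'h' from second => "eh"
  Position 3: 'e' from first, 'h' from second => "eh"
Result: bhegeheh

bhegeheh


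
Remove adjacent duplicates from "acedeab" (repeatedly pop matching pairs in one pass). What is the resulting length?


Input: acedeab
Stack-based adjacent duplicate removal:
  Read 'a': push. Stack: a
  Read 'c': push. Stack: ac
  Read 'e': push. Stack: ace
  Read 'd': push. Stack: aced
  Read 'e': push. Stack: acede
  Read 'a': push. Stack: acedea
  Read 'b': push. Stack: acedeab
Final stack: "acedeab" (length 7)

7


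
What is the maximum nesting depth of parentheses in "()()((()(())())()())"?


Input: "()()((()(())())()())"
Tracking depth:
  Position 0 '(': depth becomes 1
  Position 1 ')': depth becomes 0
  Position 2 '(': depth becomes 1
  Position 3 ')': depth becomes 0
  Position 4 '(': depth becomes 1
  Position 5 '(': depth becomes 2
  Position 6 '(': depth becomes 3
  Position 7 ')': depth becomes 2
  Position 8 '(': depth becomes 3
  Position 9 '(': depth becomes 4
  Position 10 ')': depth becomes 3
  Position 11 ')': depth becomes 2
  Position 12 '(': depth becomes 3
  Position 13 ')': depth becomes 2
  Position 14 ')': depth becomes 1
  Position 15 '(': depth becomes 2
  Position 16 ')': depth becomes 1
  Position 17 '(': depth becomes 2
  Position 18 ')': depth becomes 1
  Position 19 ')': depth becomes 0
Maximum depth reached: 4

4


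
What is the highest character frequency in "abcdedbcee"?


Input: abcdedbcee
Character counts:
  'a': 1
  'b': 2
  'c': 2
  'd': 2
  'e': 3
Maximum frequency: 3

3


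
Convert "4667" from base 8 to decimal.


Input: "4667" in base 8
Positional expansion:
  Digit '4' (value 4) x 8^3 = 2048
  Digit '6' (value 6) x 8^2 = 384
  Digit '6' (value 6) x 8^1 = 48
  Digit '7' (value 7) x 8^0 = 7
Sum = 2487

2487


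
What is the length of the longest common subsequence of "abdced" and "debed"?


LCS of "abdced" and "debed"
DP table:
           d    e    b    e    d
      0    0    0    0    0    0
  a   0    0    0    0    0    0
  b   0    0    0    1    1    1
  d   0    1    1    1    1    2
  c   0    1    1    1    1    2
  e   0    1    2    2    2    2
  d   0    1    2    2    2    3
LCS length = dp[6][5] = 3

3


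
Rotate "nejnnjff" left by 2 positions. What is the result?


Input: "nejnnjff", rotate left by 2
First 2 characters: "ne"
Remaining characters: "jnnjff"
Concatenate remaining + first: "jnnjff" + "ne" = "jnnjffne"

jnnjffne


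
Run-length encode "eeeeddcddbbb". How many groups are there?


Input: eeeeddcddbbb
Scanning for consecutive runs:
  Group 1: 'e' x 4 (positions 0-3)
  Group 2: 'd' x 2 (positions 4-5)
  Group 3: 'c' x 1 (positions 6-6)
  Group 4: 'd' x 2 (positions 7-8)
  Group 5: 'b' x 3 (positions 9-11)
Total groups: 5

5


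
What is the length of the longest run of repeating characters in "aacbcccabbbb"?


Input: "aacbcccabbbb"
Scanning for longest run:
  Position 1 ('a'): continues run of 'a', length=2
  Position 2 ('c'): new char, reset run to 1
  Position 3 ('b'): new char, reset run to 1
  Position 4 ('c'): new char, reset run to 1
  Position 5 ('c'): continues run of 'c', length=2
  Position 6 ('c'): continues run of 'c', length=3
  Position 7 ('a'): new char, reset run to 1
  Position 8 ('b'): new char, reset run to 1
  Position 9 ('b'): continues run of 'b', length=2
  Position 10 ('b'): continues run of 'b', length=3
  Position 11 ('b'): continues run of 'b', length=4
Longest run: 'b' with length 4

4


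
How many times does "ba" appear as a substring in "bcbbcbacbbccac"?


Searching for "ba" in "bcbbcbacbbccac"
Scanning each position:
  Position 0: "bc" => no
  Position 1: "cb" => no
  Position 2: "bb" => no
  Position 3: "bc" => no
  Position 4: "cb" => no
  Position 5: "ba" => MATCH
  Position 6: "ac" => no
  Position 7: "cb" => no
  Position 8: "bb" => no
  Position 9: "bc" => no
  Position 10: "cc" => no
  Position 11: "ca" => no
  Position 12: "ac" => no
Total occurrences: 1

1


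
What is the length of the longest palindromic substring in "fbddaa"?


Input: "fbddaa"
Checking substrings for palindromes:
  [2:4] "dd" (len 2) => palindrome
  [4:6] "aa" (len 2) => palindrome
Longest palindromic substring: "dd" with length 2

2


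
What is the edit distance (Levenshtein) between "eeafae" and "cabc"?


Computing edit distance: "eeafae" -> "cabc"
DP table:
           c    a    b    c
      0    1    2    3    4
  e   1    1    2    3    4
  e   2    2    2    3    4
  a   3    3    2    3    4
  f   4    4    3    3    4
  a   5    5    4    4    4
  e   6    6    5    5    5
Edit distance = dp[6][4] = 5

5


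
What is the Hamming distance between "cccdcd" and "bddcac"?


Comparing "cccdcd" and "bddcac" position by position:
  Position 0: 'c' vs 'b' => differ
  Position 1: 'c' vs 'd' => differ
  Position 2: 'c' vs 'd' => differ
  Position 3: 'd' vs 'c' => differ
  Position 4: 'c' vs 'a' => differ
  Position 5: 'd' vs 'c' => differ
Total differences (Hamming distance): 6

6


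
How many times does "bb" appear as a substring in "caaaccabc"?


Searching for "bb" in "caaaccabc"
Scanning each position:
  Position 0: "ca" => no
  Position 1: "aa" => no
  Position 2: "aa" => no
  Position 3: "ac" => no
  Position 4: "cc" => no
  Position 5: "ca" => no
  Position 6: "ab" => no
  Position 7: "bc" => no
Total occurrences: 0

0


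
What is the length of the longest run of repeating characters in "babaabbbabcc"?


Input: "babaabbbabcc"
Scanning for longest run:
  Position 1 ('a'): new char, reset run to 1
  Position 2 ('b'): new char, reset run to 1
  Position 3 ('a'): new char, reset run to 1
  Position 4 ('a'): continues run of 'a', length=2
  Position 5 ('b'): new char, reset run to 1
  Position 6 ('b'): continues run of 'b', length=2
  Position 7 ('b'): continues run of 'b', length=3
  Position 8 ('a'): new char, reset run to 1
  Position 9 ('b'): new char, reset run to 1
  Position 10 ('c'): new char, reset run to 1
  Position 11 ('c'): continues run of 'c', length=2
Longest run: 'b' with length 3

3


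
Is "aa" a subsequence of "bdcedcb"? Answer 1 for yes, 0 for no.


Check if "aa" is a subsequence of "bdcedcb"
Greedy scan:
  Position 0 ('b'): no match needed
  Position 1 ('d'): no match needed
  Position 2 ('c'): no match needed
  Position 3 ('e'): no match needed
  Position 4 ('d'): no match needed
  Position 5 ('c'): no match needed
  Position 6 ('b'): no match needed
Only matched 0/2 characters => not a subsequence

0


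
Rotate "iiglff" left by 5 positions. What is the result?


Input: "iiglff", rotate left by 5
First 5 characters: "iiglf"
Remaining characters: "f"
Concatenate remaining + first: "f" + "iiglf" = "fiiglf"

fiiglf


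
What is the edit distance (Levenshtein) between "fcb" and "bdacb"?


Computing edit distance: "fcb" -> "bdacb"
DP table:
           b    d    a    c    b
      0    1    2    3    4    5
  f   1    1    2    3    4    5
  c   2    2    2    3    3    4
  b   3    2    3    3    4    3
Edit distance = dp[3][5] = 3

3


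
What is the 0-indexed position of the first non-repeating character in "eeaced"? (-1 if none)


Input: eeaced
Character frequencies:
  'a': 1
  'c': 1
  'd': 1
  'e': 3
Scanning left to right for freq == 1:
  Position 0 ('e'): freq=3, skip
  Position 1 ('e'): freq=3, skip
  Position 2 ('a'): unique! => answer = 2

2


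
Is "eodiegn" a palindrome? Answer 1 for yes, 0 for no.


Input: eodiegn
Reversed: ngeidoe
  Compare pos 0 ('e') with pos 6 ('n'): MISMATCH
  Compare pos 1 ('o') with pos 5 ('g'): MISMATCH
  Compare pos 2 ('d') with pos 4 ('e'): MISMATCH
Result: not a palindrome

0


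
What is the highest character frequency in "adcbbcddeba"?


Input: adcbbcddeba
Character counts:
  'a': 2
  'b': 3
  'c': 2
  'd': 3
  'e': 1
Maximum frequency: 3

3


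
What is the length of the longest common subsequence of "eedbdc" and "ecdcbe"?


LCS of "eedbdc" and "ecdcbe"
DP table:
           e    c    d    c    b    e
      0    0    0    0    0    0    0
  e   0    1    1    1    1    1    1
  e   0    1    1    1    1    1    2
  d   0    1    1    2    2    2    2
  b   0    1    1    2    2    3    3
  d   0    1    1    2    2    3    3
  c   0    1    2    2    3    3    3
LCS length = dp[6][6] = 3

3


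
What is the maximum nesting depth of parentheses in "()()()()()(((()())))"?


Input: "()()()()()(((()())))"
Tracking depth:
  Position 0 '(': depth becomes 1
  Position 1 ')': depth becomes 0
  Position 2 '(': depth becomes 1
  Position 3 ')': depth becomes 0
  Position 4 '(': depth becomes 1
  Position 5 ')': depth becomes 0
  Position 6 '(': depth becomes 1
  Position 7 ')': depth becomes 0
  Position 8 '(': depth becomes 1
  Position 9 ')': depth becomes 0
  Position 10 '(': depth becomes 1
  Position 11 '(': depth becomes 2
  Position 12 '(': depth becomes 3
  Position 13 '(': depth becomes 4
  Position 14 ')': depth becomes 3
  Position 15 '(': depth becomes 4
  Position 16 ')': depth becomes 3
  Position 17 ')': depth becomes 2
  Position 18 ')': depth becomes 1
  Position 19 ')': depth becomes 0
Maximum depth reached: 4

4


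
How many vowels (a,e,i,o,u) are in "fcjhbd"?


Input: fcjhbd
Checking each character:
  'f' at position 0: consonant
  'c' at position 1: consonant
  'j' at position 2: consonant
  'h' at position 3: consonant
  'b' at position 4: consonant
  'd' at position 5: consonant
Total vowels: 0

0


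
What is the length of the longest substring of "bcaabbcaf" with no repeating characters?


Input: "bcaabbcaf"
Sliding window (track last position of each char):
  Position 0 ('b'): window [0,0] length 1 -- new best
  Position 1 ('c'): window [0,1] length 2 -- new best
  Position 2 ('a'): window [0,2] length 3 -- new best
  Position 3 ('a'): repeat (last at 2), move window start to 3
  Position 3 ('a'): window [3,3] length 1
  Position 4 ('b'): window [3,4] length 2
  Position 5 ('b'): repeat (last at 4), move window start to 5
  Position 5 ('b'): window [5,5] length 1
  Position 6 ('c'): window [5,6] length 2
  Position 7 ('a'): window [5,7] length 3
  Position 8 ('f'): window [5,8] length 4 -- new best
Longest substring with no repeats: "bcaf" with length 4

4


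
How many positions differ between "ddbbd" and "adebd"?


Comparing "ddbbd" and "adebd" position by position:
  Position 0: 'd' vs 'a' => DIFFER
  Position 1: 'd' vs 'd' => same
  Position 2: 'b' vs 'e' => DIFFER
  Position 3: 'b' vs 'b' => same
  Position 4: 'd' vs 'd' => same
Positions that differ: 2

2


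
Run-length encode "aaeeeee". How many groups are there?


Input: aaeeeee
Scanning for consecutive runs:
  Group 1: 'a' x 2 (positions 0-1)
  Group 2: 'e' x 5 (positions 2-6)
Total groups: 2

2


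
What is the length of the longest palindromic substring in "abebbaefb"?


Input: "abebbaefb"
Checking substrings for palindromes:
  [1:4] "beb" (len 3) => palindrome
  [3:5] "bb" (len 2) => palindrome
Longest palindromic substring: "beb" with length 3

3


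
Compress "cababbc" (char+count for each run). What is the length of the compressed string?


Input: cababbc
Runs:
  'c' x 1 => "c1"
  'a' x 1 => "a1"
  'b' x 1 => "b1"
  'a' x 1 => "a1"
  'b' x 2 => "b2"
  'c' x 1 => "c1"
Compressed: "c1a1b1a1b2c1"
Compressed length: 12

12


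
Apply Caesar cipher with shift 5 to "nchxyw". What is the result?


Caesar cipher: shift "nchxyw" by 5
  'n' (pos 13) + 5 = pos 18 = 's'
  'c' (pos 2) + 5 = pos 7 = 'h'
  'h' (pos 7) + 5 = pos 12 = 'm'
  'x' (pos 23) + 5 = pos 2 = 'c'
  'y' (pos 24) + 5 = pos 3 = 'd'
  'w' (pos 22) + 5 = pos 1 = 'b'
Result: shmcdb

shmcdb


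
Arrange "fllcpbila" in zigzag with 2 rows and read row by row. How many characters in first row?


Zigzag "fllcpbila" into 2 rows:
Placing characters:
  'f' => row 0
  'l' => row 1
  'l' => row 0
  'c' => row 1
  'p' => row 0
  'b' => row 1
  'i' => row 0
  'l' => row 1
  'a' => row 0
Rows:
  Row 0: "flpia"
  Row 1: "lcbl"
First row length: 5

5


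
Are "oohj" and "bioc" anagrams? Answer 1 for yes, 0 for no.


Strings: "oohj", "bioc"
Sorted first:  hjoo
Sorted second: bcio
Differ at position 0: 'h' vs 'b' => not anagrams

0


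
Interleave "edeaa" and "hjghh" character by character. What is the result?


Interleaving "edeaa" and "hjghh":
  Position 0: 'e' from first, 'h' from second => "eh"
  Position 1: 'd' from first, 'j' from second => "dj"
  Position 2: 'e' from first, 'g' from second => "eg"
  Position 3: 'a' from first, 'h' from second => "ah"
  Position 4: 'a' from first, 'h' from second => "ah"
Result: ehdjegahah

ehdjegahah


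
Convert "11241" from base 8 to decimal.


Input: "11241" in base 8
Positional expansion:
  Digit '1' (value 1) x 8^4 = 4096
  Digit '1' (value 1) x 8^3 = 512
  Digit '2' (value 2) x 8^2 = 128
  Digit '4' (value 4) x 8^1 = 32
  Digit '1' (value 1) x 8^0 = 1
Sum = 4769

4769


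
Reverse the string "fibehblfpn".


Input: fibehblfpn
Reading characters right to left:
  Position 9: 'n'
  Position 8: 'p'
  Position 7: 'f'
  Position 6: 'l'
  Position 5: 'b'
  Position 4: 'h'
  Position 3: 'e'
  Position 2: 'b'
  Position 1: 'i'
  Position 0: 'f'
Reversed: npflbhebif

npflbhebif


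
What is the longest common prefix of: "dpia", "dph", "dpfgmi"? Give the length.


Words: dpia, dph, dpfgmi
  Position 0: all 'd' => match
  Position 1: all 'p' => match
  Position 2: ('i', 'h', 'f') => mismatch, stop
LCP = "dp" (length 2)

2


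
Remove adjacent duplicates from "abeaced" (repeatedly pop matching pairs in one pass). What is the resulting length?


Input: abeaced
Stack-based adjacent duplicate removal:
  Read 'a': push. Stack: a
  Read 'b': push. Stack: ab
  Read 'e': push. Stack: abe
  Read 'a': push. Stack: abea
  Read 'c': push. Stack: abeac
  Read 'e': push. Stack: abeace
  Read 'd': push. Stack: abeaced
Final stack: "abeaced" (length 7)

7


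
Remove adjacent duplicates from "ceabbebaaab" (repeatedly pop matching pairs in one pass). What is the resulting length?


Input: ceabbebaaab
Stack-based adjacent duplicate removal:
  Read 'c': push. Stack: c
  Read 'e': push. Stack: ce
  Read 'a': push. Stack: cea
  Read 'b': push. Stack: ceab
  Read 'b': matches stack top 'b' => pop. Stack: cea
  Read 'e': push. Stack: ceae
  Read 'b': push. Stack: ceaeb
  Read 'a': push. Stack: ceaeba
  Read 'a': matches stack top 'a' => pop. Stack: ceaeb
  Read 'a': push. Stack: ceaeba
  Read 'b': push. Stack: ceaebab
Final stack: "ceaebab" (length 7)

7


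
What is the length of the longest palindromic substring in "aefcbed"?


Input: "aefcbed"
Checking substrings for palindromes:
  No multi-char palindromic substrings found
Longest palindromic substring: "a" with length 1

1


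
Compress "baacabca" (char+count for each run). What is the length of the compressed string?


Input: baacabca
Runs:
  'b' x 1 => "b1"
  'a' x 2 => "a2"
  'c' x 1 => "c1"
  'a' x 1 => "a1"
  'b' x 1 => "b1"
  'c' x 1 => "c1"
  'a' x 1 => "a1"
Compressed: "b1a2c1a1b1c1a1"
Compressed length: 14

14


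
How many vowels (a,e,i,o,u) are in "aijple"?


Input: aijple
Checking each character:
  'a' at position 0: vowel (running total: 1)
  'i' at position 1: vowel (running total: 2)
  'j' at position 2: consonant
  'p' at position 3: consonant
  'l' at position 4: consonant
  'e' at position 5: vowel (running total: 3)
Total vowels: 3

3


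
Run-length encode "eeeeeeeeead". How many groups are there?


Input: eeeeeeeeead
Scanning for consecutive runs:
  Group 1: 'e' x 9 (positions 0-8)
  Group 2: 'a' x 1 (positions 9-9)
  Group 3: 'd' x 1 (positions 10-10)
Total groups: 3

3


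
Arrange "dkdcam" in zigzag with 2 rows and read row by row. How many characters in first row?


Zigzag "dkdcam" into 2 rows:
Placing characters:
  'd' => row 0
  'k' => row 1
  'd' => row 0
  'c' => row 1
  'a' => row 0
  'm' => row 1
Rows:
  Row 0: "dda"
  Row 1: "kcm"
First row length: 3

3


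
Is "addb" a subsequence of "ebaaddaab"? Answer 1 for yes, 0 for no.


Check if "addb" is a subsequence of "ebaaddaab"
Greedy scan:
  Position 0 ('e'): no match needed
  Position 1 ('b'): no match needed
  Position 2 ('a'): matches sub[0] = 'a'
  Position 3 ('a'): no match needed
  Position 4 ('d'): matches sub[1] = 'd'
  Position 5 ('d'): matches sub[2] = 'd'
  Position 6 ('a'): no match needed
  Position 7 ('a'): no match needed
  Position 8 ('b'): matches sub[3] = 'b'
All 4 characters matched => is a subsequence

1


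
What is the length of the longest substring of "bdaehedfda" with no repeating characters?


Input: "bdaehedfda"
Sliding window (track last position of each char):
  Position 0 ('b'): window [0,0] length 1 -- new best
  Position 1 ('d'): window [0,1] length 2 -- new best
  Position 2 ('a'): window [0,2] length 3 -- new best
  Position 3 ('e'): window [0,3] length 4 -- new best
  Position 4 ('h'): window [0,4] length 5 -- new best
  Position 5 ('e'): repeat (last at 3), move window start to 4
  Position 5 ('e'): window [4,5] length 2
  Position 6 ('d'): window [4,6] length 3
  Position 7 ('f'): window [4,7] length 4
  Position 8 ('d'): repeat (last at 6), move window start to 7
  Position 8 ('d'): window [7,8] length 2
  Position 9 ('a'): window [7,9] length 3
Longest substring with no repeats: "bdaeh" with length 5

5


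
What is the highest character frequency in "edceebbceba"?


Input: edceebbceba
Character counts:
  'a': 1
  'b': 3
  'c': 2
  'd': 1
  'e': 4
Maximum frequency: 4

4


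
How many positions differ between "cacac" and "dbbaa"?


Comparing "cacac" and "dbbaa" position by position:
  Position 0: 'c' vs 'd' => DIFFER
  Position 1: 'a' vs 'b' => DIFFER
  Position 2: 'c' vs 'b' => DIFFER
  Position 3: 'a' vs 'a' => same
  Position 4: 'c' vs 'a' => DIFFER
Positions that differ: 4

4


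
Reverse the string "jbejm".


Input: jbejm
Reading characters right to left:
  Position 4: 'm'
  Position 3: 'j'
  Position 2: 'e'
  Position 1: 'b'
  Position 0: 'j'
Reversed: mjebj

mjebj


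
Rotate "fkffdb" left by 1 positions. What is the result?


Input: "fkffdb", rotate left by 1
First 1 characters: "f"
Remaining characters: "kffdb"
Concatenate remaining + first: "kffdb" + "f" = "kffdbf"

kffdbf


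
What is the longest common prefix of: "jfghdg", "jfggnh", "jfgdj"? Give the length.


Words: jfghdg, jfggnh, jfgdj
  Position 0: all 'j' => match
  Position 1: all 'f' => match
  Position 2: all 'g' => match
  Position 3: ('h', 'g', 'd') => mismatch, stop
LCP = "jfg" (length 3)

3


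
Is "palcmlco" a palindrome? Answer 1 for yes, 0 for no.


Input: palcmlco
Reversed: oclmclap
  Compare pos 0 ('p') with pos 7 ('o'): MISMATCH
  Compare pos 1 ('a') with pos 6 ('c'): MISMATCH
  Compare pos 2 ('l') with pos 5 ('l'): match
  Compare pos 3 ('c') with pos 4 ('m'): MISMATCH
Result: not a palindrome

0


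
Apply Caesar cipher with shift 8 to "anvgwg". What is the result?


Caesar cipher: shift "anvgwg" by 8
  'a' (pos 0) + 8 = pos 8 = 'i'
  'n' (pos 13) + 8 = pos 21 = 'v'
  'v' (pos 21) + 8 = pos 3 = 'd'
  'g' (pos 6) + 8 = pos 14 = 'o'
  'w' (pos 22) + 8 = pos 4 = 'e'
  'g' (pos 6) + 8 = pos 14 = 'o'
Result: ivdoeo

ivdoeo


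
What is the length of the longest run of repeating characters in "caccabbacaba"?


Input: "caccabbacaba"
Scanning for longest run:
  Position 1 ('a'): new char, reset run to 1
  Position 2 ('c'): new char, reset run to 1
  Position 3 ('c'): continues run of 'c', length=2
  Position 4 ('a'): new char, reset run to 1
  Position 5 ('b'): new char, reset run to 1
  Position 6 ('b'): continues run of 'b', length=2
  Position 7 ('a'): new char, reset run to 1
  Position 8 ('c'): new char, reset run to 1
  Position 9 ('a'): new char, reset run to 1
  Position 10 ('b'): new char, reset run to 1
  Position 11 ('a'): new char, reset run to 1
Longest run: 'c' with length 2

2


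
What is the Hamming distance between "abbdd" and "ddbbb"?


Comparing "abbdd" and "ddbbb" position by position:
  Position 0: 'a' vs 'd' => differ
  Position 1: 'b' vs 'd' => differ
  Position 2: 'b' vs 'b' => same
  Position 3: 'd' vs 'b' => differ
  Position 4: 'd' vs 'b' => differ
Total differences (Hamming distance): 4

4


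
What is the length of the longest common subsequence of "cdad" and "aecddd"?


LCS of "cdad" and "aecddd"
DP table:
           a    e    c    d    d    d
      0    0    0    0    0    0    0
  c   0    0    0    1    1    1    1
  d   0    0    0    1    2    2    2
  a   0    1    1    1    2    2    2
  d   0    1    1    1    2    3    3
LCS length = dp[4][6] = 3

3


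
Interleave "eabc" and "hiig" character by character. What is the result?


Interleaving "eabc" and "hiig":
  Position 0: 'e' from first, 'h' from second => "eh"
  Position 1: 'a' from first, 'i' from second => "ai"
  Position 2: 'b' from first, 'i' from second => "bi"
  Position 3: 'c' from first, 'g' from second => "cg"
Result: ehaibicg

ehaibicg


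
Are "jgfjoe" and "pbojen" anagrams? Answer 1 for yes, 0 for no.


Strings: "jgfjoe", "pbojen"
Sorted first:  efgjjo
Sorted second: bejnop
Differ at position 0: 'e' vs 'b' => not anagrams

0


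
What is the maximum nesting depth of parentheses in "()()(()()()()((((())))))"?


Input: "()()(()()()()((((())))))"
Tracking depth:
  Position 0 '(': depth becomes 1
  Position 1 ')': depth becomes 0
  Position 2 '(': depth becomes 1
  Position 3 ')': depth becomes 0
  Position 4 '(': depth becomes 1
  Position 5 '(': depth becomes 2
  Position 6 ')': depth becomes 1
  Position 7 '(': depth becomes 2
  Position 8 ')': depth becomes 1
  Position 9 '(': depth becomes 2
  Position 10 ')': depth becomes 1
  Position 11 '(': depth becomes 2
  Position 12 ')': depth becomes 1
  Position 13 '(': depth becomes 2
  Position 14 '(': depth becomes 3
  Position 15 '(': depth becomes 4
  Position 16 '(': depth becomes 5
  Position 17 '(': depth becomes 6
  Position 18 ')': depth becomes 5
  Position 19 ')': depth becomes 4
  Position 20 ')': depth becomes 3
  Position 21 ')': depth becomes 2
  Position 22 ')': depth becomes 1
  Position 23 ')': depth becomes 0
Maximum depth reached: 6

6


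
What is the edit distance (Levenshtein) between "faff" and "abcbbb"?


Computing edit distance: "faff" -> "abcbbb"
DP table:
           a    b    c    b    b    b
      0    1    2    3    4    5    6
  f   1    1    2    3    4    5    6
  a   2    1    2    3    4    5    6
  f   3    2    2    3    4    5    6
  f   4    3    3    3    4    5    6
Edit distance = dp[4][6] = 6

6


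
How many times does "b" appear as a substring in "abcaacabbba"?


Searching for "b" in "abcaacabbba"
Scanning each position:
  Position 0: "a" => no
  Position 1: "b" => MATCH
  Position 2: "c" => no
  Position 3: "a" => no
  Position 4: "a" => no
  Position 5: "c" => no
  Position 6: "a" => no
  Position 7: "b" => MATCH
  Position 8: "b" => MATCH
  Position 9: "b" => MATCH
  Position 10: "a" => no
Total occurrences: 4

4


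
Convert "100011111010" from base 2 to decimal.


Input: "100011111010" in base 2
Positional expansion:
  Digit '1' (value 1) x 2^11 = 2048
  Digit '0' (value 0) x 2^10 = 0
  Digit '0' (value 0) x 2^9 = 0
  Digit '0' (value 0) x 2^8 = 0
  Digit '1' (value 1) x 2^7 = 128
  Digit '1' (value 1) x 2^6 = 64
  Digit '1' (value 1) x 2^5 = 32
  Digit '1' (value 1) x 2^4 = 16
  Digit '1' (value 1) x 2^3 = 8
  Digit '0' (value 0) x 2^2 = 0
  Digit '1' (value 1) x 2^1 = 2
  Digit '0' (value 0) x 2^0 = 0
Sum = 2298

2298


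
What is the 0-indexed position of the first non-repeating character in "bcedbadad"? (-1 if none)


Input: bcedbadad
Character frequencies:
  'a': 2
  'b': 2
  'c': 1
  'd': 3
  'e': 1
Scanning left to right for freq == 1:
  Position 0 ('b'): freq=2, skip
  Position 1 ('c'): unique! => answer = 1

1


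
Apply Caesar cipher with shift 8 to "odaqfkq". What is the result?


Caesar cipher: shift "odaqfkq" by 8
  'o' (pos 14) + 8 = pos 22 = 'w'
  'd' (pos 3) + 8 = pos 11 = 'l'
  'a' (pos 0) + 8 = pos 8 = 'i'
  'q' (pos 16) + 8 = pos 24 = 'y'
  'f' (pos 5) + 8 = pos 13 = 'n'
  'k' (pos 10) + 8 = pos 18 = 's'
  'q' (pos 16) + 8 = pos 24 = 'y'
Result: wliynsy

wliynsy


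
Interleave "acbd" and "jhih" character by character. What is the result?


Interleaving "acbd" and "jhih":
  Position 0: 'a' from first, 'j' from second => "aj"
  Position 1: 'c' from first, 'h' from second => "ch"
  Position 2: 'b' from first, 'i' from second => "bi"
  Position 3: 'd' from first, 'h' from second => "dh"
Result: ajchbidh

ajchbidh


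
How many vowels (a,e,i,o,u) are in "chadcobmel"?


Input: chadcobmel
Checking each character:
  'c' at position 0: consonant
  'h' at position 1: consonant
  'a' at position 2: vowel (running total: 1)
  'd' at position 3: consonant
  'c' at position 4: consonant
  'o' at position 5: vowel (running total: 2)
  'b' at position 6: consonant
  'm' at position 7: consonant
  'e' at position 8: vowel (running total: 3)
  'l' at position 9: consonant
Total vowels: 3

3


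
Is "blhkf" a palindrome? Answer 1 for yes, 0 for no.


Input: blhkf
Reversed: fkhlb
  Compare pos 0 ('b') with pos 4 ('f'): MISMATCH
  Compare pos 1 ('l') with pos 3 ('k'): MISMATCH
Result: not a palindrome

0


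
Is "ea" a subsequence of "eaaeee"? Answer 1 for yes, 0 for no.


Check if "ea" is a subsequence of "eaaeee"
Greedy scan:
  Position 0 ('e'): matches sub[0] = 'e'
  Position 1 ('a'): matches sub[1] = 'a'
  Position 2 ('a'): no match needed
  Position 3 ('e'): no match needed
  Position 4 ('e'): no match needed
  Position 5 ('e'): no match needed
All 2 characters matched => is a subsequence

1


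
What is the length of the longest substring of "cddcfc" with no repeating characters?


Input: "cddcfc"
Sliding window (track last position of each char):
  Position 0 ('c'): window [0,0] length 1 -- new best
  Position 1 ('d'): window [0,1] length 2 -- new best
  Position 2 ('d'): repeat (last at 1), move window start to 2
  Position 2 ('d'): window [2,2] length 1
  Position 3 ('c'): window [2,3] length 2
  Position 4 ('f'): window [2,4] length 3 -- new best
  Position 5 ('c'): repeat (last at 3), move window start to 4
  Position 5 ('c'): window [4,5] length 2
Longest substring with no repeats: "dcf" with length 3

3


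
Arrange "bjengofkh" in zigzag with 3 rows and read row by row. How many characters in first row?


Zigzag "bjengofkh" into 3 rows:
Placing characters:
  'b' => row 0
  'j' => row 1
  'e' => row 2
  'n' => row 1
  'g' => row 0
  'o' => row 1
  'f' => row 2
  'k' => row 1
  'h' => row 0
Rows:
  Row 0: "bgh"
  Row 1: "jnok"
  Row 2: "ef"
First row length: 3

3


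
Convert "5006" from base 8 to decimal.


Input: "5006" in base 8
Positional expansion:
  Digit '5' (value 5) x 8^3 = 2560
  Digit '0' (value 0) x 8^2 = 0
  Digit '0' (value 0) x 8^1 = 0
  Digit '6' (value 6) x 8^0 = 6
Sum = 2566

2566


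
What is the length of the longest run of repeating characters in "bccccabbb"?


Input: "bccccabbb"
Scanning for longest run:
  Position 1 ('c'): new char, reset run to 1
  Position 2 ('c'): continues run of 'c', length=2
  Position 3 ('c'): continues run of 'c', length=3
  Position 4 ('c'): continues run of 'c', length=4
  Position 5 ('a'): new char, reset run to 1
  Position 6 ('b'): new char, reset run to 1
  Position 7 ('b'): continues run of 'b', length=2
  Position 8 ('b'): continues run of 'b', length=3
Longest run: 'c' with length 4

4


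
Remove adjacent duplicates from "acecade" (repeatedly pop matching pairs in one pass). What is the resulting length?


Input: acecade
Stack-based adjacent duplicate removal:
  Read 'a': push. Stack: a
  Read 'c': push. Stack: ac
  Read 'e': push. Stack: ace
  Read 'c': push. Stack: acec
  Read 'a': push. Stack: aceca
  Read 'd': push. Stack: acecad
  Read 'e': push. Stack: acecade
Final stack: "acecade" (length 7)

7


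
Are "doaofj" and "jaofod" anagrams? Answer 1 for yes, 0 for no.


Strings: "doaofj", "jaofod"
Sorted first:  adfjoo
Sorted second: adfjoo
Sorted forms match => anagrams

1


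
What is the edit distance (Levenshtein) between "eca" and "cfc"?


Computing edit distance: "eca" -> "cfc"
DP table:
           c    f    c
      0    1    2    3
  e   1    1    2    3
  c   2    1    2    2
  a   3    2    2    3
Edit distance = dp[3][3] = 3

3


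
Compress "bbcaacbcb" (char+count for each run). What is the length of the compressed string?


Input: bbcaacbcb
Runs:
  'b' x 2 => "b2"
  'c' x 1 => "c1"
  'a' x 2 => "a2"
  'c' x 1 => "c1"
  'b' x 1 => "b1"
  'c' x 1 => "c1"
  'b' x 1 => "b1"
Compressed: "b2c1a2c1b1c1b1"
Compressed length: 14

14


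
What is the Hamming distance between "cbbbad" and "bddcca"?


Comparing "cbbbad" and "bddcca" position by position:
  Position 0: 'c' vs 'b' => differ
  Position 1: 'b' vs 'd' => differ
  Position 2: 'b' vs 'd' => differ
  Position 3: 'b' vs 'c' => differ
  Position 4: 'a' vs 'c' => differ
  Position 5: 'd' vs 'a' => differ
Total differences (Hamming distance): 6

6


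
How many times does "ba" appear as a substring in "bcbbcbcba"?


Searching for "ba" in "bcbbcbcba"
Scanning each position:
  Position 0: "bc" => no
  Position 1: "cb" => no
  Position 2: "bb" => no
  Position 3: "bc" => no
  Position 4: "cb" => no
  Position 5: "bc" => no
  Position 6: "cb" => no
  Position 7: "ba" => MATCH
Total occurrences: 1

1


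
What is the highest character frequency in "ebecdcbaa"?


Input: ebecdcbaa
Character counts:
  'a': 2
  'b': 2
  'c': 2
  'd': 1
  'e': 2
Maximum frequency: 2

2


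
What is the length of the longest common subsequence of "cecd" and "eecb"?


LCS of "cecd" and "eecb"
DP table:
           e    e    c    b
      0    0    0    0    0
  c   0    0    0    1    1
  e   0    1    1    1    1
  c   0    1    1    2    2
  d   0    1    1    2    2
LCS length = dp[4][4] = 2

2


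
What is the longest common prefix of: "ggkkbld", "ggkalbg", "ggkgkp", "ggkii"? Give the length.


Words: ggkkbld, ggkalbg, ggkgkp, ggkii
  Position 0: all 'g' => match
  Position 1: all 'g' => match
  Position 2: all 'k' => match
  Position 3: ('k', 'a', 'g', 'i') => mismatch, stop
LCP = "ggk" (length 3)

3


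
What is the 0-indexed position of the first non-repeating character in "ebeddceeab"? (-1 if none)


Input: ebeddceeab
Character frequencies:
  'a': 1
  'b': 2
  'c': 1
  'd': 2
  'e': 4
Scanning left to right for freq == 1:
  Position 0 ('e'): freq=4, skip
  Position 1 ('b'): freq=2, skip
  Position 2 ('e'): freq=4, skip
  Position 3 ('d'): freq=2, skip
  Position 4 ('d'): freq=2, skip
  Position 5 ('c'): unique! => answer = 5

5


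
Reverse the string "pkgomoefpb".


Input: pkgomoefpb
Reading characters right to left:
  Position 9: 'b'
  Position 8: 'p'
  Position 7: 'f'
  Position 6: 'e'
  Position 5: 'o'
  Position 4: 'm'
  Position 3: 'o'
  Position 2: 'g'
  Position 1: 'k'
  Position 0: 'p'
Reversed: bpfeomogkp

bpfeomogkp


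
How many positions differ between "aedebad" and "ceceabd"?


Comparing "aedebad" and "ceceabd" position by position:
  Position 0: 'a' vs 'c' => DIFFER
  Position 1: 'e' vs 'e' => same
  Position 2: 'd' vs 'c' => DIFFER
  Position 3: 'e' vs 'e' => same
  Position 4: 'b' vs 'a' => DIFFER
  Position 5: 'a' vs 'b' => DIFFER
  Position 6: 'd' vs 'd' => same
Positions that differ: 4

4
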